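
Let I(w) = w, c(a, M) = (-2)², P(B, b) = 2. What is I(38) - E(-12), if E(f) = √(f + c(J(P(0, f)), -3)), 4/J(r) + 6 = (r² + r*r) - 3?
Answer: 38 - 2*I*√2 ≈ 38.0 - 2.8284*I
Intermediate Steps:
J(r) = 4/(-9 + 2*r²) (J(r) = 4/(-6 + ((r² + r*r) - 3)) = 4/(-6 + ((r² + r²) - 3)) = 4/(-6 + (2*r² - 3)) = 4/(-6 + (-3 + 2*r²)) = 4/(-9 + 2*r²))
c(a, M) = 4
E(f) = √(4 + f) (E(f) = √(f + 4) = √(4 + f))
I(38) - E(-12) = 38 - √(4 - 12) = 38 - √(-8) = 38 - 2*I*√2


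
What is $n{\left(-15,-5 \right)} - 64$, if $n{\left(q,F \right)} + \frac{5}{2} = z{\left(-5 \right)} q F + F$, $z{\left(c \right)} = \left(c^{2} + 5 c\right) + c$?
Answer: $- \frac{893}{2} \approx -446.5$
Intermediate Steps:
$z{\left(c \right)} = c^{2} + 6 c$
$n{\left(q,F \right)} = - \frac{5}{2} + F - 5 F q$ ($n{\left(q,F \right)} = - \frac{5}{2} + \left(- 5 \left(6 - 5\right) q F + F\right) = - \frac{5}{2} + \left(\left(-5\right) 1 q F + F\right) = - \frac{5}{2} + \left(- 5 q F + F\right) = - \frac{5}{2} - \left(- F + 5 F q\right) = - \frac{5}{2} + F - 5 F q$)
$n{\left(-15,-5 \right)} - 64 = \left(- \frac{5}{2} - 5 - \left(-25\right) \left(-15\right)\right) - 64 = \left(- \frac{5}{2} - 5 - 375\right) - 64 = - \frac{765}{2} - 64 = - \frac{893}{2}$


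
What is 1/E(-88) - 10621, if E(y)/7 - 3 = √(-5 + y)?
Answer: (-74347*√93 + 223040*I)/(7*(√93 - 3*I)) ≈ -10621.0 - 0.013506*I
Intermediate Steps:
E(y) = 21 + 7*√(-5 + y)
1/E(-88) - 10621 = 1/(21 + 7*√(-5 - 88)) - 10621 = 1/(21 + 7*√(-93)) - 10621 = 1/(21 + 7*(I*√93)) - 10621 = 1/(21 + 7*I*√93) - 10621 = -10621 + 1/(21 + 7*I*√93)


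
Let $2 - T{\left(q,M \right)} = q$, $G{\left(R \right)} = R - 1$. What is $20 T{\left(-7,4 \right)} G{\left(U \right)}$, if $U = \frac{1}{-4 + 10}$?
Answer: $-150$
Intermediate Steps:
$U = \frac{1}{6} \approx 0.16667$
$G{\left(R \right)} = -1 + R$ ($G{\left(R \right)} = R - 1 = -1 + R$)
$T{\left(q,M \right)} = 2 - q$
$20 T{\left(-7,4 \right)} G{\left(U \right)} = 20 \left(2 - -7\right) \left(-1 + \frac{1}{6}\right) = 20 \left(2 + 7\right) \left(- \frac{5}{6}\right) = 20 \cdot 9 \left(- \frac{5}{6}\right) = 180 \left(- \frac{5}{6}\right) = -150$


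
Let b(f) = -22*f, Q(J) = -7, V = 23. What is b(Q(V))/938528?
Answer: 77/469264 ≈ 0.00016409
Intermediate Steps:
b(Q(V))/938528 = -22*(-7)/938528 = 154*(1/938528) = 77/469264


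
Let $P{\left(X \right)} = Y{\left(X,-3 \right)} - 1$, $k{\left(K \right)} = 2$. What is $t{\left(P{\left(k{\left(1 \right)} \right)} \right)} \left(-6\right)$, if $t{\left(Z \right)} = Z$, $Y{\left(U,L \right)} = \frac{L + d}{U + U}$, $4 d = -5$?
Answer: $\frac{99}{8} \approx 12.375$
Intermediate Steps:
$d = - \frac{5}{4}$ ($d = \frac{1}{4} \left(-5\right) = - \frac{5}{4} \approx -1.25$)
$Y{\left(U,L \right)} = \frac{- \frac{5}{4} + L}{2 U}$ ($Y{\left(U,L \right)} = \frac{L - \frac{5}{4}}{U + U} = \frac{- \frac{5}{4} + L}{2 U}$)
$P{\left(X \right)} = -1 - \frac{17}{8 X}$ ($P{\left(X \right)} = \frac{-5 + 4 \left(-3\right)}{8 X} - 1 = \frac{-5 - 12}{8 X} - 1 = \frac{1}{8} \frac{1}{X} \left(-17\right) - 1 = - \frac{17}{8 X} - 1 = -1 - \frac{17}{8 X}$)
$t{\left(P{\left(k{\left(1 \right)} \right)} \right)} \left(-6\right) = \frac{- \frac{17}{8} - 2}{2} \left(-6\right) = \frac{1}{2} \left(- \frac{33}{8}\right) \left(-6\right) = \left(- \frac{33}{16}\right) \left(-6\right) = \frac{99}{8}$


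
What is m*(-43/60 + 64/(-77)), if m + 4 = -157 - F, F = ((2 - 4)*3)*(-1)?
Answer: 1194217/4620 ≈ 258.49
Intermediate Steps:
F = 6 (F = -2*3*(-1) = -6*(-1) = 6)
m = -167 (m = -4 + (-157 - 1*6) = -4 + (-157 - 6) = -4 - 163 = -167)
m*(-43/60 + 64/(-77)) = -167*(-43/60 + 64/(-77)) = -167*(-43*1/60 + 64*(-1/77)) = -167*(-43/60 - 64/77) = -167*(-7151/4620) = 1194217/4620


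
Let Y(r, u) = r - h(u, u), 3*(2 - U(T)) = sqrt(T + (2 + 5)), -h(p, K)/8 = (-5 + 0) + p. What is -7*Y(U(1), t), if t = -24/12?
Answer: 378 + 14*sqrt(2)/3 ≈ 384.60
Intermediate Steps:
t = -2 (t = -24*1/12 = -2)
h(p, K) = 40 - 8*p (h(p, K) = -8*((-5 + 0) + p) = -8*(-5 + p) = 40 - 8*p)
U(T) = 2 - sqrt(7 + T)/3 (U(T) = 2 - sqrt(T + (2 + 5))/3 = 2 - sqrt(T + 7)/3 = 2 - sqrt(7 + T)/3)
Y(r, u) = -40 + r + 8*u (Y(r, u) = r - (40 - 8*u) = r + (-40 + 8*u) = -40 + r + 8*u)
-7*Y(U(1), t) = -7*(-40 + (2 - sqrt(7 + 1)/3) + 8*(-2)) = -7*(-40 + (2 - 2*sqrt(2)/3) - 16) = -7*(-54 - 2*sqrt(2)/3) = 378 + 14*sqrt(2)/3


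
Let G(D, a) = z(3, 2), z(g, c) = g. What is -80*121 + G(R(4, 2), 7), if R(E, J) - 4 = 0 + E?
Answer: -9677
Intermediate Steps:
R(E, J) = 4 + E (R(E, J) = 4 + (0 + E) = 4 + E)
G(D, a) = 3
-80*121 + G(R(4, 2), 7) = -80*121 + 3 = -9680 + 3 = -9677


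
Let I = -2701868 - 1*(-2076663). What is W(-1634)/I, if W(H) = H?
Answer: 1634/625205 ≈ 0.0026135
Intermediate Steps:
I = -625205 (I = -2701868 + 2076663 = -625205)
W(-1634)/I = -1634/(-625205) = -1634*(-1/625205) = 1634/625205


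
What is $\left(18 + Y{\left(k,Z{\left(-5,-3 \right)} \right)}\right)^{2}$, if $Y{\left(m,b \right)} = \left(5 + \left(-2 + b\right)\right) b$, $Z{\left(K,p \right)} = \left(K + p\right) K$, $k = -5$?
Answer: $3020644$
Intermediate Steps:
$Z{\left(K,p \right)} = K \left(K + p\right)$
$Y{\left(m,b \right)} = b \left(3 + b\right)$ ($Y{\left(m,b \right)} = \left(3 + b\right) b = b \left(3 + b\right)$)
$\left(18 + Y{\left(k,Z{\left(-5,-3 \right)} \right)}\right)^{2} = \left(18 + - 5 \left(-5 - 3\right) \left(3 - 5 \left(-5 - 3\right)\right)\right)^{2} = \left(18 + \left(-5\right) \left(-8\right) \left(3 - -40\right)\right)^{2} = \left(18 + 40 \left(3 + 40\right)\right)^{2} = \left(18 + 40 \cdot 43\right)^{2} = \left(18 + 1720\right)^{2} = 1738^{2} = 3020644$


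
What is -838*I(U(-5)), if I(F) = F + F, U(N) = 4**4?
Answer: -429056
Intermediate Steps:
U(N) = 256
I(F) = 2*F
-838*I(U(-5)) = -1676*256 = -838*512 = -429056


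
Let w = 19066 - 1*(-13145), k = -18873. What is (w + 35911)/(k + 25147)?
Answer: 34061/3137 ≈ 10.858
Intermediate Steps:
w = 32211 (w = 19066 + 13145 = 32211)
(w + 35911)/(k + 25147) = (32211 + 35911)/(-18873 + 25147) = 68122/6274 = 68122*(1/6274) = 34061/3137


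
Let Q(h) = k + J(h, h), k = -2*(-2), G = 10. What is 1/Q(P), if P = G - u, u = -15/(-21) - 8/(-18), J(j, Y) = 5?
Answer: ⅑ ≈ 0.11111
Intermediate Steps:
u = 73/63 (u = -15*(-1/21) - 8*(-1/18) = 5/7 + 4/9 = 73/63 ≈ 1.1587)
P = 557/63 (P = 10 - 1*73/63 = 10 - 73/63 = 557/63 ≈ 8.8413)
k = 4
Q(h) = 9 (Q(h) = 4 + 5 = 9)
1/Q(P) = 1/9 = ⅑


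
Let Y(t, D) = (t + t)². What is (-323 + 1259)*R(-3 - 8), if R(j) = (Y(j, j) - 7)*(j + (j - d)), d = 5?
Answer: -12054744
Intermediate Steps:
Y(t, D) = 4*t² (Y(t, D) = (2*t)² = 4*t²)
R(j) = (-7 + 4*j²)*(-5 + 2*j) (R(j) = (4*j² - 7)*(j + (j - 1*5)) = (-7 + 4*j²)*(j + (j - 5)) = (-7 + 4*j²)*(j + (-5 + j)) = (-7 + 4*j²)*(-5 + 2*j))
(-323 + 1259)*R(-3 - 8) = (-323 + 1259)*(35 - 20*(-3 - 8)² - 14*(-3 - 8) + 8*(-3 - 8)³) = 936*(35 - 20*(-11)² - 14*(-11) + 8*(-11)³) = 936*(35 - 20*121 + 154 + 8*(-1331)) = 936*(35 - 2420 + 154 - 10648) = 936*(-12879) = -12054744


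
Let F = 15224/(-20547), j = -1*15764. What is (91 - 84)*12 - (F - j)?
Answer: -322161736/20547 ≈ -15679.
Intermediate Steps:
j = -15764
F = -15224/20547 (F = 15224*(-1/20547) = -15224/20547 ≈ -0.74094)
(91 - 84)*12 - (F - j) = (91 - 84)*12 - (-15224/20547 - 1*(-15764)) = 7*12 - (-15224/20547 + 15764) = 84 - 1*323887684/20547 = 84 - 323887684/20547 = -322161736/20547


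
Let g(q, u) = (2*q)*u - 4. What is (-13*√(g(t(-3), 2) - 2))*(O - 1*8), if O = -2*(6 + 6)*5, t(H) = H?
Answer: 4992*I*√2 ≈ 7059.8*I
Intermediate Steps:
O = -120 (O = -2*12*5 = -24*5 = -120)
g(q, u) = -4 + 2*q*u (g(q, u) = 2*q*u - 4 = -4 + 2*q*u)
(-13*√(g(t(-3), 2) - 2))*(O - 1*8) = (-13*√((-4 + 2*(-3)*2) - 2))*(-120 - 1*8) = (-13*√((-4 - 12) - 2))*(-120 - 8) = -13*√(-16 - 2)*(-128) = -39*I*√2*(-128) = 4992*I*√2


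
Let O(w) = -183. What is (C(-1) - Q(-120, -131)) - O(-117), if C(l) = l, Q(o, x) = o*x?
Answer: -15538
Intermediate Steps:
(C(-1) - Q(-120, -131)) - O(-117) = (-1 - (-120)*(-131)) - 1*(-183) = (-1 - 1*15720) + 183 = (-1 - 15720) + 183 = -15721 + 183 = -15538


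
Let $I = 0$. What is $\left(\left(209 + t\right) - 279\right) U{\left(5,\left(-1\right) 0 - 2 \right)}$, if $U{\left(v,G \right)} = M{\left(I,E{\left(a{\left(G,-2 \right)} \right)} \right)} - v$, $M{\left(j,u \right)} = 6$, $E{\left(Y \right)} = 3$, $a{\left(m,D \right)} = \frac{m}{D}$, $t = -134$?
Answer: $-204$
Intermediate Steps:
$U{\left(v,G \right)} = 6 - v$
$\left(\left(209 + t\right) - 279\right) U{\left(5,\left(-1\right) 0 - 2 \right)} = \left(\left(209 - 134\right) - 279\right) \left(6 - 5\right) = \left(75 - 279\right) \left(6 - 5\right) = \left(-204\right) 1 = -204$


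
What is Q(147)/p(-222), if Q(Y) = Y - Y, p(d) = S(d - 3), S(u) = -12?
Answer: 0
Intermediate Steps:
p(d) = -12
Q(Y) = 0
Q(147)/p(-222) = 0/(-12) = 0*(-1/12) = 0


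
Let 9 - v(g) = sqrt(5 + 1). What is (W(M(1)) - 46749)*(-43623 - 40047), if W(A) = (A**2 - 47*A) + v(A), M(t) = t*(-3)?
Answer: 3898185300 + 83670*sqrt(6) ≈ 3.8984e+9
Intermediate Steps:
v(g) = 9 - sqrt(6) (v(g) = 9 - sqrt(5 + 1) = 9 - sqrt(6))
M(t) = -3*t
W(A) = 9 + A**2 - sqrt(6) - 47*A (W(A) = (A**2 - 47*A) + (9 - sqrt(6)) = 9 + A**2 - sqrt(6) - 47*A)
(W(M(1)) - 46749)*(-43623 - 40047) = ((9 + (-3*1)**2 - sqrt(6) - (-141)) - 46749)*(-43623 - 40047) = ((9 + (-3)**2 - sqrt(6) - 47*(-3)) - 46749)*(-83670) = ((9 + 9 - sqrt(6) + 141) - 46749)*(-83670) = ((159 - sqrt(6)) - 46749)*(-83670) = (-46590 - sqrt(6))*(-83670) = 3898185300 + 83670*sqrt(6)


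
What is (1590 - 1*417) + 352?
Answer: 1525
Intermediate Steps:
(1590 - 1*417) + 352 = (1590 - 417) + 352 = 1173 + 352 = 1525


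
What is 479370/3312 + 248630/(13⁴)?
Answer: 2419124855/15765672 ≈ 153.44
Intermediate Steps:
479370/3312 + 248630/(13⁴) = 479370*(1/3312) + 248630/28561 = 79895/552 + 248630*(1/28561) = 79895/552 + 248630/28561 = 2419124855/15765672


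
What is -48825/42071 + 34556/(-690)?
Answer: -743747363/14514495 ≈ -51.242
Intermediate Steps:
-48825/42071 + 34556/(-690) = -48825*1/42071 + 34556*(-1/690) = -48825/42071 - 17278/345 = -743747363/14514495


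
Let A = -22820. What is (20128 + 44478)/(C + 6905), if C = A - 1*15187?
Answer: -32303/15551 ≈ -2.0772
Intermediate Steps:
C = -38007 (C = -22820 - 1*15187 = -22820 - 15187 = -38007)
(20128 + 44478)/(C + 6905) = (20128 + 44478)/(-38007 + 6905) = 64606/(-31102) = 64606*(-1/31102) = -32303/15551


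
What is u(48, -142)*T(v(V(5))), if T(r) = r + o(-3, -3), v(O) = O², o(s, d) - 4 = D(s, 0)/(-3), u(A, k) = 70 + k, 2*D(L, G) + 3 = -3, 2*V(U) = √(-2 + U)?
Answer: -414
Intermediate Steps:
V(U) = √(-2 + U)/2
D(L, G) = -3 (D(L, G) = -3/2 + (½)*(-3) = -3/2 - 3/2 = -3)
o(s, d) = 5 (o(s, d) = 4 - 3/(-3) = 4 - 3*(-⅓) = 4 + 1 = 5)
T(r) = 5 + r (T(r) = r + 5 = 5 + r)
u(48, -142)*T(v(V(5))) = (70 - 142)*(5 + (√(-2 + 5)/2)²) = -72*(5 + (√3/2)²) = -72*(5 + ¾) = -72*23/4 = -414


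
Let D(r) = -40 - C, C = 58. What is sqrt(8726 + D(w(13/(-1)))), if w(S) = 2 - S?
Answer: 2*sqrt(2157) ≈ 92.887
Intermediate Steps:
D(r) = -98 (D(r) = -40 - 1*58 = -40 - 58 = -98)
sqrt(8726 + D(w(13/(-1)))) = sqrt(8726 - 98) = sqrt(8628) = 2*sqrt(2157)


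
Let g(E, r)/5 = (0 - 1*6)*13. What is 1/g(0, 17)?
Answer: -1/390 ≈ -0.0025641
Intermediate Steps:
g(E, r) = -390 (g(E, r) = 5*((0 - 1*6)*13) = 5*((0 - 6)*13) = 5*(-6*13) = 5*(-78) = -390)
1/g(0, 17) = 1/(-390) = -1/390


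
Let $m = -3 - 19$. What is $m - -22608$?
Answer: $22586$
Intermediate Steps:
$m = -22$ ($m = -3 - 19 = -22$)
$m - -22608 = -22 - -22608 = -22 + 22608 = 22586$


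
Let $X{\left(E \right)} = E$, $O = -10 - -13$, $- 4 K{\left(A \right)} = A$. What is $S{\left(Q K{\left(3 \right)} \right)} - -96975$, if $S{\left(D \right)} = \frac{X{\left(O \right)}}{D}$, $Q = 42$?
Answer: $\frac{2036473}{21} \approx 96975.0$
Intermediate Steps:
$K{\left(A \right)} = - \frac{A}{4}$
$O = 3$ ($O = -10 + 13 = 3$)
$S{\left(D \right)} = \frac{3}{D}$
$S{\left(Q K{\left(3 \right)} \right)} - -96975 = \frac{3}{42 \left(\left(- \frac{1}{4}\right) 3\right)} - -96975 = \frac{3}{42 \left(- \frac{3}{4}\right)} + 96975 = \frac{3}{- \frac{63}{2}} + 96975 = 3 \left(- \frac{2}{63}\right) + 96975 = - \frac{2}{21} + 96975 = \frac{2036473}{21}$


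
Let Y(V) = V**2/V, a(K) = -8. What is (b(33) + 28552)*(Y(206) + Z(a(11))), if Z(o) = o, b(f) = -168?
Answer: 5620032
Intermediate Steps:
Y(V) = V
(b(33) + 28552)*(Y(206) + Z(a(11))) = (-168 + 28552)*(206 - 8) = 28384*198 = 5620032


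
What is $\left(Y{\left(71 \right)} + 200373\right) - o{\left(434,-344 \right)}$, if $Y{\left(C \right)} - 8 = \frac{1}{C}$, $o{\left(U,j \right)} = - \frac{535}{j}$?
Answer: $\frac{4894067903}{24424} \approx 2.0038 \cdot 10^{5}$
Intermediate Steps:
$Y{\left(C \right)} = 8 + \frac{1}{C}$
$\left(Y{\left(71 \right)} + 200373\right) - o{\left(434,-344 \right)} = \left(\left(8 + \frac{1}{71}\right) + 200373\right) - - \frac{535}{-344} = \left(\left(8 + \frac{1}{71}\right) + 200373\right) - \left(-535\right) \left(- \frac{1}{344}\right) = \left(\frac{569}{71} + 200373\right) - \frac{535}{344} = \frac{14227052}{71} - \frac{535}{344} = \frac{4894067903}{24424}$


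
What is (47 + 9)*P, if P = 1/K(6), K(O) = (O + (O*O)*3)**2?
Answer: 14/3249 ≈ 0.0043090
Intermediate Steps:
K(O) = (O + 3*O**2)**2 (K(O) = (O + O**2*3)**2 = (O + 3*O**2)**2)
P = 1/12996 (P = 1/(6**2*(1 + 3*6)**2) = 1/(36*(1 + 18)**2) = 1/(36*19**2) = 1/(36*361) = 1/12996 ≈ 7.6947e-5)
(47 + 9)*P = (47 + 9)*(1/12996) = 56*(1/12996) = 14/3249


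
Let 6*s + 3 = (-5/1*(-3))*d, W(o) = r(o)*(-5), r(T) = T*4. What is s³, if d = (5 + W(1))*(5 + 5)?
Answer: -423564751/8 ≈ -5.2946e+7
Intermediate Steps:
r(T) = 4*T
W(o) = -20*o (W(o) = (4*o)*(-5) = -20*o)
d = -150 (d = (5 - 20*1)*(5 + 5) = (5 - 20)*10 = -15*10 = -150)
s = -751/2 (s = -½ + ((-5/1*(-3))*(-150))/6 = -½ + ((-5*1*(-3))*(-150))/6 = -½ + (-5*(-3)*(-150))/6 = -½ + (15*(-150))/6 = -½ + (⅙)*(-2250) = -½ - 375 = -751/2 ≈ -375.50)
s³ = (-751/2)³ = -423564751/8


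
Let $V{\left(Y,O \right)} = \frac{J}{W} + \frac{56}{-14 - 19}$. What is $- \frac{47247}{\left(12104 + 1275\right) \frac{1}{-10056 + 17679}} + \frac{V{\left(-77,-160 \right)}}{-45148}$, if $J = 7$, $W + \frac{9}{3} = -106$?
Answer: $- \frac{58489661916342671}{2172714225924} \approx -26920.0$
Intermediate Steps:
$W = -109$ ($W = -3 - 106 = -109$)
$V{\left(Y,O \right)} = - \frac{6335}{3597}$ ($V{\left(Y,O \right)} = \frac{7}{-109} + \frac{56}{-14 - 19} = 7 \left(- \frac{1}{109}\right) + \frac{56}{-14 - 19} = - \frac{7}{109} + \frac{56}{-33} = - \frac{7}{109} + 56 \left(- \frac{1}{33}\right) = - \frac{7}{109} - \frac{56}{33} = - \frac{6335}{3597}$)
$- \frac{47247}{\left(12104 + 1275\right) \frac{1}{-10056 + 17679}} + \frac{V{\left(-77,-160 \right)}}{-45148} = - \frac{47247}{\left(12104 + 1275\right) \frac{1}{-10056 + 17679}} - \frac{6335}{3597 \left(-45148\right)} = - \frac{47247}{13379 \cdot \frac{1}{7623}} - - \frac{6335}{162397356} = - \frac{47247}{13379 \cdot \frac{1}{7623}} + \frac{6335}{162397356} = - \frac{47247}{\frac{13379}{7623}} + \frac{6335}{162397356} = \left(-47247\right) \frac{7623}{13379} + \frac{6335}{162397356} = - \frac{360163881}{13379} + \frac{6335}{162397356} = - \frac{58489661916342671}{2172714225924}$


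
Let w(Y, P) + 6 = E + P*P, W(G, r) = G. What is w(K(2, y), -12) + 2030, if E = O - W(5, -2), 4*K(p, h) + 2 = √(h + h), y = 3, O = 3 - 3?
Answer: 2163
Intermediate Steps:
O = 0
K(p, h) = -½ + √2*√h/4 (K(p, h) = -½ + √(h + h)/4 = -½ + √(2*h)/4 = -½ + (√2*√h)/4 = -½ + √2*√h/4)
E = -5 (E = 0 - 1*5 = 0 - 5 = -5)
w(Y, P) = -11 + P² (w(Y, P) = -6 + (-5 + P*P) = -6 + (-5 + P²) = -11 + P²)
w(K(2, y), -12) + 2030 = (-11 + (-12)²) + 2030 = (-11 + 144) + 2030 = 133 + 2030 = 2163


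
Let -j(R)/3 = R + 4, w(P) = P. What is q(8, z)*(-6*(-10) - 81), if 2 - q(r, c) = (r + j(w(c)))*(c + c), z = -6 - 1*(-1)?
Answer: -2352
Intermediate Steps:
z = -5 (z = -6 + 1 = -5)
j(R) = -12 - 3*R (j(R) = -3*(R + 4) = -3*(4 + R) = -12 - 3*R)
q(r, c) = 2 - 2*c*(-12 + r - 3*c) (q(r, c) = 2 - (r + (-12 - 3*c))*(c + c) = 2 - (-12 + r - 3*c)*2*c = 2 - 2*c*(-12 + r - 3*c))
q(8, z)*(-6*(-10) - 81) = (2 - 2*(-5)*8 + 6*(-5)*(4 - 5))*(-6*(-10) - 81) = (2 + 80 + 6*(-5)*(-1))*(60 - 81) = (2 + 80 + 30)*(-21) = 112*(-21) = -2352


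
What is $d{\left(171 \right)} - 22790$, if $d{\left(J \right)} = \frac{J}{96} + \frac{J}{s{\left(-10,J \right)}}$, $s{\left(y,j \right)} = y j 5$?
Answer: $- \frac{18230591}{800} \approx -22788.0$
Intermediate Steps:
$s{\left(y,j \right)} = 5 j y$ ($s{\left(y,j \right)} = j y 5 = 5 j y$)
$d{\left(J \right)} = - \frac{1}{50} + \frac{J}{96}$ ($d{\left(J \right)} = \frac{J}{96} + \frac{J}{5 J \left(-10\right)} = J \frac{1}{96} + \frac{J}{\left(-50\right) J} = \frac{J}{96} + J \left(- \frac{1}{50 J}\right) = \frac{J}{96} - \frac{1}{50} = - \frac{1}{50} + \frac{J}{96}$)
$d{\left(171 \right)} - 22790 = \left(- \frac{1}{50} + \frac{1}{96} \cdot 171\right) - 22790 = \left(- \frac{1}{50} + \frac{57}{32}\right) - 22790 = \frac{1409}{800} - 22790 = - \frac{18230591}{800}$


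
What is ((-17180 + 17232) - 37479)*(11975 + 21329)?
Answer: -1246468808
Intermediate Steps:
((-17180 + 17232) - 37479)*(11975 + 21329) = (52 - 37479)*33304 = -37427*33304 = -1246468808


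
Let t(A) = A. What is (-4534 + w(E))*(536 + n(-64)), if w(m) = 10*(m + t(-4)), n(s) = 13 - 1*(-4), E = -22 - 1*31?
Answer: -2822512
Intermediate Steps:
E = -53 (E = -22 - 31 = -53)
n(s) = 17 (n(s) = 13 + 4 = 17)
w(m) = -40 + 10*m (w(m) = 10*(m - 4) = 10*(-4 + m) = -40 + 10*m)
(-4534 + w(E))*(536 + n(-64)) = (-4534 + (-40 + 10*(-53)))*(536 + 17) = (-4534 + (-40 - 530))*553 = (-4534 - 570)*553 = -5104*553 = -2822512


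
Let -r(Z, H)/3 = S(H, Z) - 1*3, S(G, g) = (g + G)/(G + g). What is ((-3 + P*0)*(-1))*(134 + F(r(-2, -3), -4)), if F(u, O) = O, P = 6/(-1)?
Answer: 390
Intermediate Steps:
S(G, g) = 1 (S(G, g) = (G + g)/(G + g) = 1)
P = -6 (P = 6*(-1) = -6)
r(Z, H) = 6 (r(Z, H) = -3*(1 - 1*3) = -3*(1 - 3) = -3*(-2) = 6)
((-3 + P*0)*(-1))*(134 + F(r(-2, -3), -4)) = ((-3 - 6*0)*(-1))*(134 - 4) = ((-3 + 0)*(-1))*130 = -3*(-1)*130 = 3*130 = 390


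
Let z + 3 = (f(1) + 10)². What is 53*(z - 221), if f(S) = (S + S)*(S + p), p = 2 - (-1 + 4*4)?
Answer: -1484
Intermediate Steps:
p = -13 (p = 2 - (-1 + 16) = 2 - 1*15 = 2 - 15 = -13)
f(S) = 2*S*(-13 + S) (f(S) = (S + S)*(S - 13) = (2*S)*(-13 + S) = 2*S*(-13 + S))
z = 193 (z = -3 + (2*1*(-13 + 1) + 10)² = -3 + (2*1*(-12) + 10)² = -3 + (-24 + 10)² = -3 + (-14)² = -3 + 196 = 193)
53*(z - 221) = 53*(193 - 221) = 53*(-28) = -1484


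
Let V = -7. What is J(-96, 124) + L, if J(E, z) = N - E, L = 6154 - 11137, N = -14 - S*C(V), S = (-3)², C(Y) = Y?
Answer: -4838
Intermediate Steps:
S = 9
N = 49 (N = -14 - 9*(-7) = -14 - 1*(-63) = -14 + 63 = 49)
L = -4983
J(E, z) = 49 - E
J(-96, 124) + L = (49 - 1*(-96)) - 4983 = (49 + 96) - 4983 = 145 - 4983 = -4838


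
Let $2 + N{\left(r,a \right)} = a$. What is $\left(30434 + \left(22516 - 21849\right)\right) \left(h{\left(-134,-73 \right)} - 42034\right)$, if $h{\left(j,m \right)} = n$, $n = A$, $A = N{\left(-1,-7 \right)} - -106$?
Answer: $-1304282637$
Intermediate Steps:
$N{\left(r,a \right)} = -2 + a$
$A = 97$ ($A = \left(-2 - 7\right) - -106 = -9 + 106 = 97$)
$n = 97$
$h{\left(j,m \right)} = 97$
$\left(30434 + \left(22516 - 21849\right)\right) \left(h{\left(-134,-73 \right)} - 42034\right) = \left(30434 + \left(22516 - 21849\right)\right) \left(97 - 42034\right) = \left(30434 + 667\right) \left(-41937\right) = 31101 \left(-41937\right) = -1304282637$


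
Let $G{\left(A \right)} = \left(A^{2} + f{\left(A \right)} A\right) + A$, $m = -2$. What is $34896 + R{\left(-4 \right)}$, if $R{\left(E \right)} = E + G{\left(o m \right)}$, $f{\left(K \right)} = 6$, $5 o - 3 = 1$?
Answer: $\frac{872084}{25} \approx 34883.0$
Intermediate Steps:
$o = \frac{4}{5}$ ($o = \frac{3}{5} + \frac{1}{5} \cdot 1 = \frac{3}{5} + \frac{1}{5} = \frac{4}{5} \approx 0.8$)
$G{\left(A \right)} = A^{2} + 7 A$ ($G{\left(A \right)} = \left(A^{2} + 6 A\right) + A = A^{2} + 7 A$)
$R{\left(E \right)} = - \frac{216}{25} + E$ ($R{\left(E \right)} = E + \frac{4}{5} \left(-2\right) \left(7 + \frac{4}{5} \left(-2\right)\right) = E - \frac{8 \left(7 - \frac{8}{5}\right)}{5} = E - \frac{216}{25} = - \frac{216}{25} + E$)
$34896 + R{\left(-4 \right)} = 34896 - \frac{316}{25} = \frac{872084}{25}$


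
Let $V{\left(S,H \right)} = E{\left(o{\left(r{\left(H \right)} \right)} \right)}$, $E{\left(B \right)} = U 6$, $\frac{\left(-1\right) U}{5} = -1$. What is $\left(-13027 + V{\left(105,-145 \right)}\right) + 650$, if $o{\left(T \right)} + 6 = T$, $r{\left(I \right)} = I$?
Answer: $-12347$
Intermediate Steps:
$U = 5$ ($U = \left(-5\right) \left(-1\right) = 5$)
$o{\left(T \right)} = -6 + T$
$E{\left(B \right)} = 30$ ($E{\left(B \right)} = 5 \cdot 6 = 30$)
$V{\left(S,H \right)} = 30$
$\left(-13027 + V{\left(105,-145 \right)}\right) + 650 = \left(-13027 + 30\right) + 650 = -12997 + 650 = -12347$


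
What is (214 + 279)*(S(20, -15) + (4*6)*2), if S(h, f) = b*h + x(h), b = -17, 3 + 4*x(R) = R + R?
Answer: -557583/4 ≈ -1.3940e+5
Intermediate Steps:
x(R) = -¾ + R/2 (x(R) = -¾ + (R + R)/4 = -¾ + (2*R)/4 = -¾ + R/2)
S(h, f) = -¾ - 33*h/2 (S(h, f) = -17*h + (-¾ + h/2) = -¾ - 33*h/2)
(214 + 279)*(S(20, -15) + (4*6)*2) = (214 + 279)*((-¾ - 33/2*20) + (4*6)*2) = 493*((-¾ - 330) + 24*2) = 493*(-1323/4 + 48) = 493*(-1131/4) = -557583/4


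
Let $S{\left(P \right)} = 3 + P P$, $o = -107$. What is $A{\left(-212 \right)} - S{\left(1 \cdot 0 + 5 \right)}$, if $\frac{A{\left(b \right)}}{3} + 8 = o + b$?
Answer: $-1009$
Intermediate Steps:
$A{\left(b \right)} = -345 + 3 b$ ($A{\left(b \right)} = -24 + 3 \left(-107 + b\right) = -24 + \left(-321 + 3 b\right) = -345 + 3 b$)
$S{\left(P \right)} = 3 + P^{2}$
$A{\left(-212 \right)} - S{\left(1 \cdot 0 + 5 \right)} = \left(-345 + 3 \left(-212\right)\right) - \left(3 + \left(1 \cdot 0 + 5\right)^{2}\right) = \left(-345 - 636\right) - \left(3 + \left(0 + 5\right)^{2}\right) = -981 - \left(3 + 5^{2}\right) = -981 - \left(3 + 25\right) = -981 - 28 = -1009$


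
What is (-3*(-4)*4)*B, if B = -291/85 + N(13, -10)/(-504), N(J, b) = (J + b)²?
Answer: -98286/595 ≈ -165.19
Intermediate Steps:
B = -16381/4760 (B = -291/85 + (13 - 10)²/(-504) = -291*1/85 + 3²*(-1/504) = -291/85 + 9*(-1/504) = -291/85 - 1/56 = -16381/4760 ≈ -3.4414)
(-3*(-4)*4)*B = (-3*(-4)*4)*(-16381/4760) = (12*4)*(-16381/4760) = 48*(-16381/4760) = -98286/595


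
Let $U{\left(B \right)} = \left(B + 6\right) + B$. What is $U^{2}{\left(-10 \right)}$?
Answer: $196$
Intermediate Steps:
$U{\left(B \right)} = 6 + 2 B$ ($U{\left(B \right)} = \left(6 + B\right) + B = 6 + 2 B$)
$U^{2}{\left(-10 \right)} = \left(6 + 2 \left(-10\right)\right)^{2} = \left(6 - 20\right)^{2} = \left(-14\right)^{2} = 196$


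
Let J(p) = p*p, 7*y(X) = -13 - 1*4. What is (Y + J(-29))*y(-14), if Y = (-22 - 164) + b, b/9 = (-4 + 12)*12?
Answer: -3689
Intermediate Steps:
b = 864 (b = 9*((-4 + 12)*12) = 9*(8*12) = 9*96 = 864)
y(X) = -17/7 (y(X) = (-13 - 1*4)/7 = (-13 - 4)/7 = (⅐)*(-17) = -17/7)
J(p) = p²
Y = 678 (Y = (-22 - 164) + 864 = -186 + 864 = 678)
(Y + J(-29))*y(-14) = (678 + (-29)²)*(-17/7) = (678 + 841)*(-17/7) = 1519*(-17/7) = -3689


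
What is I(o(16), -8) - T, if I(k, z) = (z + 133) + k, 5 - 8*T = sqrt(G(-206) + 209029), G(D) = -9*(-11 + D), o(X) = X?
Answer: 1123/8 + sqrt(210982)/8 ≈ 197.79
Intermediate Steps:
G(D) = 99 - 9*D
T = 5/8 - sqrt(210982)/8 (T = 5/8 - sqrt((99 - 9*(-206)) + 209029)/8 = 5/8 - sqrt((99 + 1854) + 209029)/8 = 5/8 - sqrt(1953 + 209029)/8 = 5/8 - sqrt(210982)/8 ≈ -56.791)
I(k, z) = 133 + k + z (I(k, z) = (133 + z) + k = 133 + k + z)
I(o(16), -8) - T = (133 + 16 - 8) - (5/8 - sqrt(210982)/8) = 141 + (-5/8 + sqrt(210982)/8) = 1123/8 + sqrt(210982)/8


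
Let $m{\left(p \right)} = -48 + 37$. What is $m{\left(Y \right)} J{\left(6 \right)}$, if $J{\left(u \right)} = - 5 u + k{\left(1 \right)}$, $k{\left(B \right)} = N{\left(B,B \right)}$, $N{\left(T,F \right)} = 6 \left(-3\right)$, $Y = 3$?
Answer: $528$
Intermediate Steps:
$N{\left(T,F \right)} = -18$
$k{\left(B \right)} = -18$
$J{\left(u \right)} = -18 - 5 u$ ($J{\left(u \right)} = - 5 u - 18 = -18 - 5 u$)
$m{\left(p \right)} = -11$
$m{\left(Y \right)} J{\left(6 \right)} = - 11 \left(-18 - 30\right) = \left(-11\right) \left(-48\right) = 528$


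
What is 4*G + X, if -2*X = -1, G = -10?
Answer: -79/2 ≈ -39.500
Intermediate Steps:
X = 1/2 (X = -1/2*(-1) = 1/2 ≈ 0.50000)
4*G + X = 4*(-10) + 1/2 = -40 + 1/2 = -79/2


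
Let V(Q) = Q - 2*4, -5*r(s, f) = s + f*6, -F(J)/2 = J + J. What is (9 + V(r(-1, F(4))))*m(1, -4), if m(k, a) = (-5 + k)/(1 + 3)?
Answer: -102/5 ≈ -20.400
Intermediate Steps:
F(J) = -4*J (F(J) = -2*(J + J) = -4*J)
m(k, a) = -5/4 + k/4 (m(k, a) = (-5 + k)/4 = (-5 + k)*(¼) = -5/4 + k/4)
r(s, f) = -6*f/5 - s/5 (r(s, f) = -(s + f*6)/5 = -(s + 6*f)/5 = -6*f/5 - s/5)
V(Q) = -8 + Q (V(Q) = Q - 8 = -8 + Q)
(9 + V(r(-1, F(4))))*m(1, -4) = (9 + (-8 + (-(-24)*4/5 - ⅕*(-1))))*(-5/4 + (¼)*1) = (9 + (-8 + (-6/5*(-16) + ⅕)))*(-5/4 + ¼) = (9 + (-8 + (96/5 + ⅕)))*(-1) = (9 + (-8 + 97/5))*(-1) = (9 + 57/5)*(-1) = (102/5)*(-1) = -102/5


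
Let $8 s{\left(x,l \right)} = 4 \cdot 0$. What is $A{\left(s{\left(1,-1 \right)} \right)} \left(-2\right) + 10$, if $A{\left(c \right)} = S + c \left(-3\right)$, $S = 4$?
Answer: $2$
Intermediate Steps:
$s{\left(x,l \right)} = 0$ ($s{\left(x,l \right)} = \frac{4 \cdot 0}{8} = \frac{1}{8} \cdot 0 = 0$)
$A{\left(c \right)} = 4 - 3 c$ ($A{\left(c \right)} = 4 + c \left(-3\right) = 4 - 3 c$)
$A{\left(s{\left(1,-1 \right)} \right)} \left(-2\right) + 10 = \left(4 - 0\right) \left(-2\right) + 10 = \left(4 + 0\right) \left(-2\right) + 10 = 4 \left(-2\right) + 10 = -8 + 10 = 2$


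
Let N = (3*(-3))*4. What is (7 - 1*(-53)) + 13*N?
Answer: -408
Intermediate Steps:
N = -36 (N = -9*4 = -36)
(7 - 1*(-53)) + 13*N = (7 - 1*(-53)) + 13*(-36) = (7 + 53) - 468 = 60 - 468 = -408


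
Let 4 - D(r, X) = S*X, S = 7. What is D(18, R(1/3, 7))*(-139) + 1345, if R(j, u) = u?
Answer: 7600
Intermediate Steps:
D(r, X) = 4 - 7*X
D(18, R(1/3, 7))*(-139) + 1345 = (4 - 7*7)*(-139) + 1345 = (4 - 49)*(-139) + 1345 = -45*(-139) + 1345 = 6255 + 1345 = 7600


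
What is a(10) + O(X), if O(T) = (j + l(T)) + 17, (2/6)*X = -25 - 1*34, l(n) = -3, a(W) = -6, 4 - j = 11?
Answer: 1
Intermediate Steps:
j = -7 (j = 4 - 1*11 = 4 - 11 = -7)
X = -177 (X = 3*(-25 - 1*34) = 3*(-25 - 34) = 3*(-59) = -177)
O(T) = 7 (O(T) = (-7 - 3) + 17 = -10 + 17 = 7)
a(10) + O(X) = -6 + 7 = 1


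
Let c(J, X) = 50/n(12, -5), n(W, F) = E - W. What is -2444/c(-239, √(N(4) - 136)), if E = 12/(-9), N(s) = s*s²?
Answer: 9776/15 ≈ 651.73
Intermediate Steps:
N(s) = s³
E = -4/3 (E = 12*(-⅑) = -4/3 ≈ -1.3333)
n(W, F) = -4/3 - W
c(J, X) = -15/4 (c(J, X) = 50/(-4/3 - 1*12) = 50/(-4/3 - 12) = 50/(-40/3) = 50*(-3/40) = -15/4)
-2444/c(-239, √(N(4) - 136)) = -2444/(-15/4) = -2444*(-4/15) = 9776/15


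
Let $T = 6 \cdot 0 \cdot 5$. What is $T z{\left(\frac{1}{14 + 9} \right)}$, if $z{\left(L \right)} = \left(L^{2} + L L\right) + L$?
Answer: $0$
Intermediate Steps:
$z{\left(L \right)} = L + 2 L^{2}$ ($z{\left(L \right)} = \left(L^{2} + L^{2}\right) + L = 2 L^{2} + L = L + 2 L^{2}$)
$T = 0$ ($T = 0 \cdot 5 = 0$)
$T z{\left(\frac{1}{14 + 9} \right)} = 0 \frac{1 + \frac{2}{14 + 9}}{14 + 9} = 0 \frac{1 + \frac{2}{23}}{23} = 0 \cdot \frac{1}{23} \cdot \frac{25}{23} = 0 \cdot \frac{25}{529} = 0$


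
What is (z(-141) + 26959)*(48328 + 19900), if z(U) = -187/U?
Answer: 259362328568/141 ≈ 1.8394e+9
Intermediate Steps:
(z(-141) + 26959)*(48328 + 19900) = (-187/(-141) + 26959)*(48328 + 19900) = (-187*(-1/141) + 26959)*68228 = (187/141 + 26959)*68228 = (3801406/141)*68228 = 259362328568/141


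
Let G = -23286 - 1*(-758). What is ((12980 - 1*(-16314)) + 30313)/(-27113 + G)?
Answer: -19869/16547 ≈ -1.2008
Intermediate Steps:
G = -22528 (G = -23286 + 758 = -22528)
((12980 - 1*(-16314)) + 30313)/(-27113 + G) = ((12980 - 1*(-16314)) + 30313)/(-27113 - 22528) = ((12980 + 16314) + 30313)/(-49641) = (29294 + 30313)*(-1/49641) = 59607*(-1/49641) = -19869/16547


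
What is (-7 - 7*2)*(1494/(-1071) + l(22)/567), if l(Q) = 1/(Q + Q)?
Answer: 591607/20196 ≈ 29.293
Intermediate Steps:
l(Q) = 1/(2*Q)
(-7 - 7*2)*(1494/(-1071) + l(22)/567) = (-7 - 7*2)*(1494/(-1071) + ((½)/22)/567) = (-7 - 14)*(1494*(-1/1071) + ((½)*(1/22))*(1/567)) = -21*(-166/119 + (1/44)*(1/567)) = -21*(-166/119 + 1/24948) = -21*(-591607/424116) = 591607/20196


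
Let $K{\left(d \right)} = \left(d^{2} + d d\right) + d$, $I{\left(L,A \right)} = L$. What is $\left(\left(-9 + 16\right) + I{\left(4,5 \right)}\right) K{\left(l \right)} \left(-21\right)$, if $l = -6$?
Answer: $-15246$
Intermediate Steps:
$K{\left(d \right)} = d + 2 d^{2}$ ($K{\left(d \right)} = \left(d^{2} + d^{2}\right) + d = 2 d^{2} + d = d + 2 d^{2}$)
$\left(\left(-9 + 16\right) + I{\left(4,5 \right)}\right) K{\left(l \right)} \left(-21\right) = \left(\left(-9 + 16\right) + 4\right) \left(- 6 \left(1 + 2 \left(-6\right)\right)\right) \left(-21\right) = \left(7 + 4\right) \left(- 6 \left(1 - 12\right)\right) \left(-21\right) = 11 \left(\left(-6\right) \left(-11\right)\right) \left(-21\right) = 11 \cdot 66 \left(-21\right) = 726 \left(-21\right) = -15246$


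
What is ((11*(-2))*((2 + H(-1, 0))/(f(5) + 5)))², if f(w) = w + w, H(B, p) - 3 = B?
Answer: 7744/225 ≈ 34.418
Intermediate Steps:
H(B, p) = 3 + B
f(w) = 2*w
((11*(-2))*((2 + H(-1, 0))/(f(5) + 5)))² = ((11*(-2))*((2 + (3 - 1))/(2*5 + 5)))² = (-22*(2 + 2)/(10 + 5))² = (-88/15)² = 7744/225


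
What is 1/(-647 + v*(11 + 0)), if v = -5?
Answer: -1/702 ≈ -0.0014245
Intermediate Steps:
1/(-647 + v*(11 + 0)) = 1/(-647 - 5*(11 + 0)) = 1/(-647 - 5*11) = 1/(-647 - 55) = 1/(-702) = -1/702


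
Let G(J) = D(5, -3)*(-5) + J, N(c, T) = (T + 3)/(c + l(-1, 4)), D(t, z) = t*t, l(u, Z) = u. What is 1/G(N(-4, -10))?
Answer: -5/618 ≈ -0.0080906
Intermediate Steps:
D(t, z) = t**2
N(c, T) = (3 + T)/(-1 + c) (N(c, T) = (T + 3)/(c - 1) = (3 + T)/(-1 + c))
G(J) = -125 + J (G(J) = 5**2*(-5) + J = 25*(-5) + J = -125 + J)
1/G(N(-4, -10)) = 1/(-125 + (3 - 10)/(-1 - 4)) = 1/(-125 - 7/(-5)) = 1/(-125 - 1/5*(-7)) = 1/(-125 + 7/5) = 1/(-618/5) = -5/618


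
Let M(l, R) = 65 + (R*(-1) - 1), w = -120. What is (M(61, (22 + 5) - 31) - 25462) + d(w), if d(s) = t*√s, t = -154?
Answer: -25394 - 308*I*√30 ≈ -25394.0 - 1687.0*I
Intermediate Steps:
d(s) = -154*√s
M(l, R) = 64 - R (M(l, R) = 65 + (-R - 1) = 65 + (-1 - R) = 64 - R)
(M(61, (22 + 5) - 31) - 25462) + d(w) = ((64 - ((22 + 5) - 31)) - 25462) - 308*I*√30 = ((64 - (27 - 31)) - 25462) - 308*I*√30 = ((64 - 1*(-4)) - 25462) - 308*I*√30 = ((64 + 4) - 25462) - 308*I*√30 = (68 - 25462) - 308*I*√30 = -25394 - 308*I*√30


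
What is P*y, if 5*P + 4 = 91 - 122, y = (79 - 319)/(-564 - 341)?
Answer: -336/181 ≈ -1.8564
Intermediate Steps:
y = 48/181 (y = -240/(-905) = -240*(-1/905) = 48/181 ≈ 0.26519)
P = -7 (P = -4/5 + (91 - 122)/5 = -4/5 + (1/5)*(-31) = -4/5 - 31/5 = -7)
P*y = -7*48/181 = -336/181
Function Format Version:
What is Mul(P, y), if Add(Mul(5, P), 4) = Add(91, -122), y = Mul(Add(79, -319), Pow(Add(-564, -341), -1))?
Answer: Rational(-336, 181) ≈ -1.8564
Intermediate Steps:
y = Rational(48, 181) (y = Mul(-240, Pow(-905, -1)) = Mul(-240, Rational(-1, 905)) = Rational(48, 181) ≈ 0.26519)
P = -7 (P = Add(Rational(-4, 5), Mul(Rational(1, 5), Add(91, -122))) = Add(Rational(-4, 5), Mul(Rational(1, 5), -31)) = Add(Rational(-4, 5), Rational(-31, 5)) = -7)
Mul(P, y) = Mul(-7, Rational(48, 181)) = Rational(-336, 181)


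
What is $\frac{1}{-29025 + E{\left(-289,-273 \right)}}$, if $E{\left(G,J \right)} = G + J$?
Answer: $- \frac{1}{29587} \approx -3.3799 \cdot 10^{-5}$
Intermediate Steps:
$\frac{1}{-29025 + E{\left(-289,-273 \right)}} = \frac{1}{-29025 - 562} = \frac{1}{-29587} = - \frac{1}{29587}$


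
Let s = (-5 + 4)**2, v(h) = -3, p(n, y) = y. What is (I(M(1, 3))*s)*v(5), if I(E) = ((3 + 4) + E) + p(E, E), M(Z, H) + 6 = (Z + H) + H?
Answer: -27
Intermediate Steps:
M(Z, H) = -6 + Z + 2*H (M(Z, H) = -6 + ((Z + H) + H) = -6 + ((H + Z) + H) = -6 + (Z + 2*H) = -6 + Z + 2*H)
I(E) = 7 + 2*E (I(E) = ((3 + 4) + E) + E = (7 + E) + E = 7 + 2*E)
s = 1 (s = (-1)**2 = 1)
(I(M(1, 3))*s)*v(5) = ((7 + 2*(-6 + 1 + 2*3))*1)*(-3) = ((7 + 2*(-6 + 1 + 6))*1)*(-3) = ((7 + 2*1)*1)*(-3) = ((7 + 2)*1)*(-3) = (9*1)*(-3) = 9*(-3) = -27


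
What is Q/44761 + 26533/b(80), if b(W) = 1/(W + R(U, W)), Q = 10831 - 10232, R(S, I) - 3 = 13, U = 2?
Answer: 114013787447/44761 ≈ 2.5472e+6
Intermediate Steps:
R(S, I) = 16 (R(S, I) = 3 + 13 = 16)
Q = 599
b(W) = 1/(16 + W) (b(W) = 1/(W + 16) = 1/(16 + W))
Q/44761 + 26533/b(80) = 599/44761 + 26533/(1/(16 + 80)) = 599*(1/44761) + 26533/(1/96) = 599/44761 + 26533/(1/96) = 599/44761 + 26533*96 = 599/44761 + 2547168 = 114013787447/44761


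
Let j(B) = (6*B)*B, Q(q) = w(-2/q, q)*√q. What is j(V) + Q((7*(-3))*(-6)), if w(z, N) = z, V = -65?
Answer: 25350 - √14/21 ≈ 25350.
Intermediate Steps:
Q(q) = -2/√q (Q(q) = (-2/q)*√q = -2/√q)
j(B) = 6*B²
j(V) + Q((7*(-3))*(-6)) = 6*(-65)² - 2*√14/42 = 6*4225 - 2*√14/42 = 25350 - √14/21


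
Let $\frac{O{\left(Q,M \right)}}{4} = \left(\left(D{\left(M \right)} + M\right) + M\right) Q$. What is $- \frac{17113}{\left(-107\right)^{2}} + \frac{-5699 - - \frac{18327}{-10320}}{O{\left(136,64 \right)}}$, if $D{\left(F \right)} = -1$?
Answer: $- \frac{4291644676741}{2721000481280} \approx -1.5772$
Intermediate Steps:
$O{\left(Q,M \right)} = 4 Q \left(-1 + 2 M\right)$ ($O{\left(Q,M \right)} = 4 \left(\left(-1 + M\right) + M\right) Q = 4 \left(-1 + 2 M\right) Q = 4 Q \left(-1 + 2 M\right)$)
$- \frac{17113}{\left(-107\right)^{2}} + \frac{-5699 - - \frac{18327}{-10320}}{O{\left(136,64 \right)}} = - \frac{17113}{\left(-107\right)^{2}} + \frac{-5699 - - \frac{18327}{-10320}}{4 \cdot 136 \left(-1 + 2 \cdot 64\right)} = - \frac{17113}{11449} + \frac{-5699 - \left(-18327\right) \left(- \frac{1}{10320}\right)}{4 \cdot 136 \left(-1 + 128\right)} = \left(-17113\right) \frac{1}{11449} + \frac{-5699 - \frac{6109}{3440}}{4 \cdot 136 \cdot 127} = - \frac{17113}{11449} + \frac{-5699 - \frac{6109}{3440}}{69088} = - \frac{17113}{11449} - \frac{19610669}{237662720} = - \frac{4291644676741}{2721000481280}$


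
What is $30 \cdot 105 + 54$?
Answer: $3204$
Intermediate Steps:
$30 \cdot 105 + 54 = 3150 + 54 = 3204$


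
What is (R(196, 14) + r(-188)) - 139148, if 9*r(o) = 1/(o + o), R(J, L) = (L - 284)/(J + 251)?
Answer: -70160952677/504216 ≈ -1.3915e+5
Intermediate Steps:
R(J, L) = (-284 + L)/(251 + J)
r(o) = 1/(18*o) (r(o) = 1/(9*(o + o)) = 1/(9*((2*o))) = (1/(2*o))/9 = 1/(18*o))
(R(196, 14) + r(-188)) - 139148 = ((-284 + 14)/(251 + 196) + (1/18)/(-188)) - 139148 = (-270/447 + (1/18)*(-1/188)) - 139148 = ((1/447)*(-270) - 1/3384) - 139148 = (-90/149 - 1/3384) - 139148 = -304709/504216 - 139148 = -70160952677/504216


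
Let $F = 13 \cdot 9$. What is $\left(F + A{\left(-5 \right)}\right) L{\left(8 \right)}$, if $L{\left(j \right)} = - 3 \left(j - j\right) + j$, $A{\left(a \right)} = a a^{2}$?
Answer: $-64$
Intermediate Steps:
$F = 117$
$A{\left(a \right)} = a^{3}$
$L{\left(j \right)} = j$ ($L{\left(j \right)} = \left(-3\right) 0 + j = 0 + j = j$)
$\left(F + A{\left(-5 \right)}\right) L{\left(8 \right)} = \left(117 + \left(-5\right)^{3}\right) 8 = \left(117 - 125\right) 8 = \left(-8\right) 8 = -64$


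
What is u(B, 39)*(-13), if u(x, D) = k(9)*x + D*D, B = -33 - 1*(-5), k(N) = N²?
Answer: 9711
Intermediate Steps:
B = -28 (B = -33 + 5 = -28)
u(x, D) = D² + 81*x (u(x, D) = 9²*x + D*D = 81*x + D² = D² + 81*x)
u(B, 39)*(-13) = (39² + 81*(-28))*(-13) = (1521 - 2268)*(-13) = -747*(-13) = 9711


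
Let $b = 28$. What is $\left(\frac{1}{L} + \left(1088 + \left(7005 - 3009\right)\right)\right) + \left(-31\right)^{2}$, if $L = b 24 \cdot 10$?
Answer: $\frac{40622401}{6720} \approx 6045.0$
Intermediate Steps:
$L = 6720$ ($L = 28 \cdot 24 \cdot 10 = 672 \cdot 10 = 6720$)
$\left(\frac{1}{L} + \left(1088 + \left(7005 - 3009\right)\right)\right) + \left(-31\right)^{2} = \left(\frac{1}{6720} + \left(1088 + \left(7005 - 3009\right)\right)\right) + \left(-31\right)^{2} = \left(\frac{1}{6720} + \left(1088 + 3996\right)\right) + 961 = \left(\frac{1}{6720} + 5084\right) + 961 = \frac{34164481}{6720} + 961 = \frac{40622401}{6720}$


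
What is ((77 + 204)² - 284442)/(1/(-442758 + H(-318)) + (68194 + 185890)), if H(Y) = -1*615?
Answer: -91104727413/112653985331 ≈ -0.80871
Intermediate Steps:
H(Y) = -615
((77 + 204)² - 284442)/(1/(-442758 + H(-318)) + (68194 + 185890)) = ((77 + 204)² - 284442)/(1/(-442758 - 615) + (68194 + 185890)) = (281² - 284442)/(1/(-443373) + 254084) = (78961 - 284442)/(-1/443373 + 254084) = -205481/112653985331/443373 = -205481*443373/112653985331 = -91104727413/112653985331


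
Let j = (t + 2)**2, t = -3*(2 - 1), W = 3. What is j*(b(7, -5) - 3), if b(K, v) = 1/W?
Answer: -8/3 ≈ -2.6667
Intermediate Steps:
t = -3 (t = -3*1 = -3)
j = 1 (j = (-3 + 2)**2 = (-1)**2 = 1)
b(K, v) = 1/3
j*(b(7, -5) - 3) = 1*(1/3 - 3) = 1*(-8/3) = -8/3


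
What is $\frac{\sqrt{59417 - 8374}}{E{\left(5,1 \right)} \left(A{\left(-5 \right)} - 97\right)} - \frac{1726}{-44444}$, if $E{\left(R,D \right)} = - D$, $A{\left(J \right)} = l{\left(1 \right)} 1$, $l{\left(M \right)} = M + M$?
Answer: $\frac{863}{22222} + \frac{\sqrt{51043}}{95} \approx 2.417$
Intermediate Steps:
$l{\left(M \right)} = 2 M$
$A{\left(J \right)} = 2$ ($A{\left(J \right)} = 2 \cdot 1 \cdot 1 = 2 \cdot 1 = 2$)
$\frac{\sqrt{59417 - 8374}}{E{\left(5,1 \right)} \left(A{\left(-5 \right)} - 97\right)} - \frac{1726}{-44444} = \frac{\sqrt{59417 - 8374}}{\left(-1\right) 1 \left(2 - 97\right)} - \frac{1726}{-44444} = \frac{\sqrt{51043}}{\left(-1\right) \left(-95\right)} - - \frac{863}{22222} = \frac{\sqrt{51043}}{95} + \frac{863}{22222} = \frac{863}{22222} + \frac{\sqrt{51043}}{95}$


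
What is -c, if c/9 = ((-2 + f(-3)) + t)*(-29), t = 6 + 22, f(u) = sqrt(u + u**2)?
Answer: 6786 + 261*sqrt(6) ≈ 7425.3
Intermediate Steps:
t = 28
c = -6786 - 261*sqrt(6) (c = 9*(((-2 + sqrt(-3*(1 - 3))) + 28)*(-29)) = 9*(((-2 + sqrt(-3*(-2))) + 28)*(-29)) = 9*(((-2 + sqrt(6)) + 28)*(-29)) = 9*((26 + sqrt(6))*(-29)) = 9*(-754 - 29*sqrt(6)) = -6786 - 261*sqrt(6) ≈ -7425.3)
-c = -(-6786 - 261*sqrt(6)) = 6786 + 261*sqrt(6)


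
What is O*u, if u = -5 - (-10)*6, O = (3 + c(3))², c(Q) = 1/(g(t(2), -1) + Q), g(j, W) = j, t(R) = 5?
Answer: 34375/64 ≈ 537.11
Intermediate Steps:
c(Q) = 1/(5 + Q)
O = 625/64 (O = (3 + 1/(5 + 3))² = (3 + 1/8)² = (3 + ⅛)² = (25/8)² = 625/64 ≈ 9.7656)
u = 55 (u = -5 - 2*(-30) = -5 + 60 = 55)
O*u = (625/64)*55 = 34375/64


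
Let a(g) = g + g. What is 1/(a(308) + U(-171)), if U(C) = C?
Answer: 1/445 ≈ 0.0022472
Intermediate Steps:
a(g) = 2*g
1/(a(308) + U(-171)) = 1/(2*308 - 171) = 1/(616 - 171) = 1/445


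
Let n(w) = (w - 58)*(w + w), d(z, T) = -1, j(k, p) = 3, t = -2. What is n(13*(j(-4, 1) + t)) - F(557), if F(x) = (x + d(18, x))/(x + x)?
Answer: -651968/557 ≈ -1170.5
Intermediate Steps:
F(x) = (-1 + x)/(2*x) (F(x) = (x - 1)/(x + x) = (-1 + x)/((2*x)) = (-1 + x)*(1/(2*x)) = (-1 + x)/(2*x))
n(w) = 2*w*(-58 + w) (n(w) = (-58 + w)*(2*w) = 2*w*(-58 + w))
n(13*(j(-4, 1) + t)) - F(557) = 2*(13*(3 - 2))*(-58 + 13*(3 - 2)) - (-1 + 557)/(2*557) = 2*(13*1)*(-58 + 13*1) - 556/(2*557) = 2*13*(-58 + 13) - 1*278/557 = 2*13*(-45) - 278/557 = -1170 - 278/557 = -651968/557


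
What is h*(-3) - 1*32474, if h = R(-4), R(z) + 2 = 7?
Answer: -32489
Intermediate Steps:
R(z) = 5 (R(z) = -2 + 7 = 5)
h = 5
h*(-3) - 1*32474 = 5*(-3) - 1*32474 = -15 - 32474 = -32489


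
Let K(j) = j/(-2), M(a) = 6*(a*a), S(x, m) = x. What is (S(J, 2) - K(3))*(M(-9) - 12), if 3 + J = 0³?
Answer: -711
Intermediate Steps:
J = -3 (J = -3 + 0³ = -3 + 0 = -3)
M(a) = 6*a²
K(j) = -j/2 (K(j) = j*(-½) = -j/2)
(S(J, 2) - K(3))*(M(-9) - 12) = (-3 - (-1)*3/2)*(6*(-9)² - 12) = (-3 - 1*(-3/2))*(6*81 - 12) = (-3 + 3/2)*(486 - 12) = -3/2*474 = -711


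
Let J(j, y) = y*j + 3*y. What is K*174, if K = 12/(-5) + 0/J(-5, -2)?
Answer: -2088/5 ≈ -417.60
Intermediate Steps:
J(j, y) = 3*y + j*y (J(j, y) = j*y + 3*y = 3*y + j*y)
K = -12/5 (K = 12/(-5) + 0/((-2*(3 - 5))) = 12*(-⅕) + 0/((-2*(-2))) = -12/5 + 0/4 = -12/5 + 0*(¼) = -12/5 + 0 = -12/5 ≈ -2.4000)
K*174 = -12/5*174 = -2088/5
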